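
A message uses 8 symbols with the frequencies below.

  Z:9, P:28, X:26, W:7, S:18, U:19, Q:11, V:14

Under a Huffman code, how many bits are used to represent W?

4

Repeatedly merge the two smallest:
combine W(7), Z(9) → 16
combine Q(11), V(14) → 25
combine 16, S(18) → 34
combine U(19), 25 → 44
combine X(26), P(28) → 54
combine 34, 44 → 78
combine 54, 78 → 132
The subtree containing W is merged 4 times, so code length = 4.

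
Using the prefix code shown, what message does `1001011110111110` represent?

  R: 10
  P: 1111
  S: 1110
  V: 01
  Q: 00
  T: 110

Read left to right; each codeword is recognised as soon as it completes (prefix code):
  10→R | 01→V | 01→V | 1110→S | 1111→P | 10→R
Decoded message: RVVSPR

RVVSPR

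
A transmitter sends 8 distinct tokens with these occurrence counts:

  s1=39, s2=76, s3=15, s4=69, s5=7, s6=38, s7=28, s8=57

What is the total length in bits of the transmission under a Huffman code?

914

Build the Huffman tree bottom-up:
combine s5(7), s3(15) → 22
combine 22, s7(28) → 50
combine s6(38), s1(39) → 77
combine 50, s8(57) → 107
combine s4(69), s2(76) → 145
combine 77, 107 → 184
combine 145, 184 → 329
The encoded length is the sum of every internal node's weight: 22 + 50 + 77 + 107 + 145 + 184 + 329 = 914 bits.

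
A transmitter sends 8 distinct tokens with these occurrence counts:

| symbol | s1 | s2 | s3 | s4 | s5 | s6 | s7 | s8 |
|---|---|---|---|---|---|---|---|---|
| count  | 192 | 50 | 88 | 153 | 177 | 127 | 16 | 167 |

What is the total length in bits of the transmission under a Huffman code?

Build the Huffman tree bottom-up:
merge s7(16) and s2(50): 66
merge 66 and s3(88): 154
merge s6(127) and s4(153): 280
merge 154 and s8(167): 321
merge s5(177) and s1(192): 369
merge 280 and 321: 601
merge 369 and 601: 970
Each symbol's bit-cost is frequency × depth; summing gives 2761 bits (equivalently 66 + 154 + 280 + 321 + 369 + 601 + 970).

2761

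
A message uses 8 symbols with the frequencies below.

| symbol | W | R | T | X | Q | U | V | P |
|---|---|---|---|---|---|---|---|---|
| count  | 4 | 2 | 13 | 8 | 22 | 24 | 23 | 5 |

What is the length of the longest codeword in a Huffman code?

6

Merge the two lowest-weight nodes at each step:
merge R(2) and W(4): 6
merge P(5) and 6: 11
merge X(8) and 11: 19
merge T(13) and 19: 32
merge Q(22) and V(23): 45
merge U(24) and 32: 56
merge 45 and 56: 101
The rarest symbols sit at the bottom; the longest codeword is 6 bits.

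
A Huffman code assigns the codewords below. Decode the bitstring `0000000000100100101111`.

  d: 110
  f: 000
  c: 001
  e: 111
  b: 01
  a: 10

Read left to right; each codeword is recognised as soon as it completes (prefix code):
  000→f | 000→f | 000→f | 01→b | 001→c | 001→c | 01→b | 111→e
Decoded message: fffbccbe

fffbccbe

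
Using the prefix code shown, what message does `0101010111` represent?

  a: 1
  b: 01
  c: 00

bbbbaa

Read left to right; each codeword is recognised as soon as it completes (prefix code):
  01→b | 01→b | 01→b | 01→b | 1→a | 1→a
Decoded message: bbbbaa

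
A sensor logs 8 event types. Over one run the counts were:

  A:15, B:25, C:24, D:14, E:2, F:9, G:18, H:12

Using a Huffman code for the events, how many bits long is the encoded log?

342

Merge the two smallest weights repeatedly:
E(2) + F(9) → 11
11 + H(12) → 23
D(14) + A(15) → 29
G(18) + 23 → 41
C(24) + B(25) → 49
29 + 41 → 70
49 + 70 → 119
Each symbol's bit-cost is frequency × depth; summing gives 342 bits (equivalently 11 + 23 + 29 + 41 + 49 + 70 + 119).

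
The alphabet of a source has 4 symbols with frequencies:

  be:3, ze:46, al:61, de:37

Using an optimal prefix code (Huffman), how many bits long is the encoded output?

Greedily combine the two least-frequent nodes:
be(3) + de(37) → 40
40 + ze(46) → 86
al(61) + 86 → 147
Total encoded bits = sum of merged weights = 40 + 86 + 147 = 273.

273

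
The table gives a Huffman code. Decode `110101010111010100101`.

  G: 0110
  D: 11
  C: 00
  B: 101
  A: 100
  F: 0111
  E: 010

Read left to right; each codeword is recognised as soon as it completes (prefix code):
  11→D | 010→E | 101→B | 0111→F | 010→E | 100→A | 101→B
Decoded message: DEBFEAB

DEBFEAB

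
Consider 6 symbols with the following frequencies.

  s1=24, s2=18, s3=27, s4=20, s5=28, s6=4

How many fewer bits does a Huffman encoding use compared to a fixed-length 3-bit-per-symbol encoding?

57

Fixed-length: 3 bits × 121 symbols = 363 bits.
Huffman merges:
s6(4) + s2(18) → 22
s4(20) + 22 → 42
s1(24) + s3(27) → 51
s5(28) + 42 → 70
51 + 70 → 121
Huffman total = 22 + 42 + 51 + 70 + 121 = 306 bits.
Saving = 363 − 306 = 57 bits.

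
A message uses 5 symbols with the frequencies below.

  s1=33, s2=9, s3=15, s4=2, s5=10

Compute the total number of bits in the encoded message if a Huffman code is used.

Greedily combine the two least-frequent nodes:
s4(2) + s2(9) → 11
s5(10) + 11 → 21
s3(15) + 21 → 36
s1(33) + 36 → 69
Each symbol's bit-cost is frequency × depth; summing gives 137 bits (equivalently 11 + 21 + 36 + 69).

137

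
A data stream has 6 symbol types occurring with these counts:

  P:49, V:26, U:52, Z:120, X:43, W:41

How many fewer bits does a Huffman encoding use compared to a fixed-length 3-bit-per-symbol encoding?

173

Fixed-length: 3 bits × 331 symbols = 993 bits.
Huffman merges:
V(26) + W(41) → 67
X(43) + P(49) → 92
U(52) + 67 → 119
92 + 119 → 211
Z(120) + 211 → 331
Huffman total = 67 + 92 + 119 + 211 + 331 = 820 bits.
Saving = 993 − 820 = 173 bits.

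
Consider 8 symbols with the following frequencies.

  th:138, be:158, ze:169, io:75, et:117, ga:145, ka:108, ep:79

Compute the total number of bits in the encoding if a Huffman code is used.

2952

Greedily combine the two least-frequent nodes:
io(75) + ep(79) → 154
ka(108) + et(117) → 225
th(138) + ga(145) → 283
154 + be(158) → 312
ze(169) + 225 → 394
283 + 312 → 595
394 + 595 → 989
Total encoded bits = sum of merged weights = 154 + 225 + 283 + 312 + 394 + 595 + 989 = 2952.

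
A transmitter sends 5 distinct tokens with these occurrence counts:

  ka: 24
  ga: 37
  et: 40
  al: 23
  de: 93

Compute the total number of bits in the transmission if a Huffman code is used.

Build the Huffman tree bottom-up:
merge al(23) and ka(24): 47
merge ga(37) and et(40): 77
merge 47 and 77: 124
merge de(93) and 124: 217
Each symbol's bit-cost is frequency × depth; summing gives 465 bits (equivalently 47 + 77 + 124 + 217).

465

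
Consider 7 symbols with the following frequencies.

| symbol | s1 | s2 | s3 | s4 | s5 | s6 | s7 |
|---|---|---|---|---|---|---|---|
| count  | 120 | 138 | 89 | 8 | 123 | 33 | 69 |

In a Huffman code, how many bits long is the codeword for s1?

2

Huffman merges, smallest pair first:
merge s4(8) and s6(33): 41
merge 41 and s7(69): 110
merge s3(89) and 110: 199
merge s1(120) and s5(123): 243
merge s2(138) and 199: 337
merge 243 and 337: 580
s1 sits 2 levels below the root, so its codeword is 2 bits.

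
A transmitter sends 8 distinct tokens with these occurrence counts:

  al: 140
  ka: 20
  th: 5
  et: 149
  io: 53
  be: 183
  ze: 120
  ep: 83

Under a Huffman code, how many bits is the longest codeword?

5

Merge the two lowest-weight nodes at each step:
merge th(5) and ka(20): 25
merge 25 and io(53): 78
merge 78 and ep(83): 161
merge ze(120) and al(140): 260
merge et(149) and 161: 310
merge be(183) and 260: 443
merge 310 and 443: 753
Maximum depth reached is 5.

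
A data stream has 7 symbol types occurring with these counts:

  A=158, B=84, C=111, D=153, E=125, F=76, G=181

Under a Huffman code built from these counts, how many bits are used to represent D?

3

Repeatedly merge the two smallest:
merge F(76) and B(84): 160
merge C(111) and E(125): 236
merge D(153) and A(158): 311
merge 160 and G(181): 341
merge 236 and 311: 547
merge 341 and 547: 888
D sits 3 levels below the root, so its codeword is 3 bits.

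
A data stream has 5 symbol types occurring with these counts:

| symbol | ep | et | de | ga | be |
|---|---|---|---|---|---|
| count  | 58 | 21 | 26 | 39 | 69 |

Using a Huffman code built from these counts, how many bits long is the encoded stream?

473

Greedily combine the two least-frequent nodes:
merge et(21) and de(26): 47
merge ga(39) and 47: 86
merge ep(58) and be(69): 127
merge 86 and 127: 213
Total encoded bits = sum of merged weights = 47 + 86 + 127 + 213 = 473.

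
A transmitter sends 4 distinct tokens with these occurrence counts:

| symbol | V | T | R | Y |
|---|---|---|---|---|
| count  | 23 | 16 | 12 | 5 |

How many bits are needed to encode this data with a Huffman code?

Build the Huffman tree bottom-up:
Y(5) + R(12) → 17
T(16) + 17 → 33
V(23) + 33 → 56
The encoded length is the sum of every internal node's weight: 17 + 33 + 56 = 106 bits.

106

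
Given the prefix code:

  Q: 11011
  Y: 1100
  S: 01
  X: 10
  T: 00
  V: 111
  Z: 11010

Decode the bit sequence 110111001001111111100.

Read left to right; each codeword is recognised as soon as it completes (prefix code):
  11011→Q | 10→X | 01→S | 00→T | 111→V | 111→V | 1100→Y
Decoded message: QXSTVVY

QXSTVVY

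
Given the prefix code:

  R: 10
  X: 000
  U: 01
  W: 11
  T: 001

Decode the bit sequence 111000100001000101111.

Read left to right; each codeword is recognised as soon as it completes (prefix code):
  11→W | 10→R | 001→T | 000→X | 01→U | 000→X | 10→R | 11→W | 11→W
Decoded message: WRTXUXRWW

WRTXUXRWW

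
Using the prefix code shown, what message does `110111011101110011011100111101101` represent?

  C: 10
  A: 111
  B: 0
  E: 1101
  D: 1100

Read left to right; each codeword is recognised as soon as it completes (prefix code):
  1101→E | 1101→E | 1101→E | 1100→D | 1101→E | 1100→D | 111→A | 10→C | 1101→E
Decoded message: EEEDEDACE

EEEDEDACE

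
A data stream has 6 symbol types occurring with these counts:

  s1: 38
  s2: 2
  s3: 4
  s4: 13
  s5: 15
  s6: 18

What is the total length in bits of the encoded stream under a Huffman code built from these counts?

Build the Huffman tree bottom-up:
combine s2(2), s3(4) → 6
combine 6, s4(13) → 19
combine s5(15), s6(18) → 33
combine 19, 33 → 52
combine s1(38), 52 → 90
Total encoded bits = sum of merged weights = 6 + 19 + 33 + 52 + 90 = 200.

200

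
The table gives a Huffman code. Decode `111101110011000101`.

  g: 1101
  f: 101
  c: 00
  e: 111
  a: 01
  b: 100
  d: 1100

efddaa

Read left to right; each codeword is recognised as soon as it completes (prefix code):
  111→e | 101→f | 1100→d | 1100→d | 01→a | 01→a
Decoded message: efddaa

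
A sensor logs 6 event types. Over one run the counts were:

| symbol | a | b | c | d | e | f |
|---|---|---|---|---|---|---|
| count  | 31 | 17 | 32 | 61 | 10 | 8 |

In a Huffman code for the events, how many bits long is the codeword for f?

Huffman merges, smallest pair first:
f(8) + e(10) → 18
b(17) + 18 → 35
a(31) + c(32) → 63
35 + d(61) → 96
63 + 96 → 159
f sits 4 levels below the root, so its codeword is 4 bits.

4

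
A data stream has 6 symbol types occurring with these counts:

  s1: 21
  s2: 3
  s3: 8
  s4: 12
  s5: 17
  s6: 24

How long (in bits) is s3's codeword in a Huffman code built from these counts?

4

Huffman merges, smallest pair first:
s2(3) + s3(8) → 11
11 + s4(12) → 23
s5(17) + s1(21) → 38
23 + s6(24) → 47
38 + 47 → 85
The subtree containing s3 is merged 4 times, so code length = 4.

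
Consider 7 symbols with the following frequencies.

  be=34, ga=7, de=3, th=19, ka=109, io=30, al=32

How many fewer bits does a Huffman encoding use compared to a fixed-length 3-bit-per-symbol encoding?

Fixed-length: 3 bits × 234 symbols = 702 bits.
Huffman merges:
combine de(3), ga(7) → 10
combine 10, th(19) → 29
combine 29, io(30) → 59
combine al(32), be(34) → 66
combine 59, 66 → 125
combine ka(109), 125 → 234
Huffman total = 10 + 29 + 59 + 66 + 125 + 234 = 523 bits.
Saving = 702 − 523 = 179 bits.

179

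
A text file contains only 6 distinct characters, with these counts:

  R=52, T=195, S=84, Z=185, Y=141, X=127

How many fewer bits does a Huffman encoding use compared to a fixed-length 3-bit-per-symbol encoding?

385

Fixed-length: 3 bits × 784 symbols = 2352 bits.
Huffman merges:
R(52) + S(84) → 136
X(127) + 136 → 263
Y(141) + Z(185) → 326
T(195) + 263 → 458
326 + 458 → 784
Huffman total = 136 + 263 + 326 + 458 + 784 = 1967 bits.
Saving = 2352 − 1967 = 385 bits.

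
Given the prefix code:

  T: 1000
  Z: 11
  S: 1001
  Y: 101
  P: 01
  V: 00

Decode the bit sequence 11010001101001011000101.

Read left to right; each codeword is recognised as soon as it completes (prefix code):
  11→Z | 01→P | 00→V | 01→P | 101→Y | 00→V | 101→Y | 1000→T | 101→Y
Decoded message: ZPVPYVYTY

ZPVPYVYTY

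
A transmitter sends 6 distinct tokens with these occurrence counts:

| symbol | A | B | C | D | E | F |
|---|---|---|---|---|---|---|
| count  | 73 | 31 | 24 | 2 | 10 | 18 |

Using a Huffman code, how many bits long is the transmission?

Build the Huffman tree bottom-up:
combine D(2), E(10) → 12
combine 12, F(18) → 30
combine C(24), 30 → 54
combine B(31), 54 → 85
combine A(73), 85 → 158
The encoded length is the sum of every internal node's weight: 12 + 30 + 54 + 85 + 158 = 339 bits.

339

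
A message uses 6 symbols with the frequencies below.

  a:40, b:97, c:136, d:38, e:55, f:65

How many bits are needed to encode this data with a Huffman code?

1060

Merge the two smallest weights repeatedly:
d(38) + a(40) → 78
e(55) + f(65) → 120
78 + b(97) → 175
120 + c(136) → 256
175 + 256 → 431
Total encoded bits = sum of merged weights = 78 + 120 + 175 + 256 + 431 = 1060.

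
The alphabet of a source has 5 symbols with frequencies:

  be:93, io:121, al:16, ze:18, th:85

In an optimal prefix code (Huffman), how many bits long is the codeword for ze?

4

Repeatedly merge the two smallest:
al(16) + ze(18) → 34
34 + th(85) → 119
be(93) + 119 → 212
io(121) + 212 → 333
The subtree containing ze is merged 4 times, so code length = 4.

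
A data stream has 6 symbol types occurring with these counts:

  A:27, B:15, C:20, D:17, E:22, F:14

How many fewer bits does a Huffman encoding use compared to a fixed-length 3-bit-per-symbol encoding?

49

Fixed-length: 3 bits × 115 symbols = 345 bits.
Huffman merges:
merge F(14) and B(15): 29
merge D(17) and C(20): 37
merge E(22) and A(27): 49
merge 29 and 37: 66
merge 49 and 66: 115
Huffman total = 29 + 37 + 49 + 66 + 115 = 296 bits.
Saving = 345 − 296 = 49 bits.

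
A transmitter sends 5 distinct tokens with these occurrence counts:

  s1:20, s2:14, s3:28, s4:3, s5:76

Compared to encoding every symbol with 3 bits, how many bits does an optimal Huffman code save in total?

Fixed-length: 3 bits × 141 symbols = 423 bits.
Huffman merges:
s4(3) + s2(14) → 17
17 + s1(20) → 37
s3(28) + 37 → 65
65 + s5(76) → 141
Huffman total = 17 + 37 + 65 + 141 = 260 bits.
Saving = 423 − 260 = 163 bits.

163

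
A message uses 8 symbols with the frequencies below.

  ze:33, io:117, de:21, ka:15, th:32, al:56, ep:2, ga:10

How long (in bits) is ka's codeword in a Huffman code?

5

Repeatedly merge the two smallest:
merge ep(2) and ga(10): 12
merge 12 and ka(15): 27
merge de(21) and 27: 48
merge th(32) and ze(33): 65
merge 48 and al(56): 104
merge 65 and 104: 169
merge io(117) and 169: 286
The subtree containing ka is merged 5 times, so code length = 5.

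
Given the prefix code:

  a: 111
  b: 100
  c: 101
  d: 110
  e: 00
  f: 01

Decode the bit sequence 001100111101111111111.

edfafaaa

Read left to right; each codeword is recognised as soon as it completes (prefix code):
  00→e | 110→d | 01→f | 111→a | 01→f | 111→a | 111→a | 111→a
Decoded message: edfafaaa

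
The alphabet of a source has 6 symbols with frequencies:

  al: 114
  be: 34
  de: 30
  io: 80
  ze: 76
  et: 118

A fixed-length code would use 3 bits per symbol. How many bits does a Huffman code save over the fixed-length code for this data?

248

Fixed-length: 3 bits × 452 symbols = 1356 bits.
Huffman merges:
de(30) + be(34) → 64
64 + ze(76) → 140
io(80) + al(114) → 194
et(118) + 140 → 258
194 + 258 → 452
Huffman total = 64 + 140 + 194 + 258 + 452 = 1108 bits.
Saving = 1356 − 1108 = 248 bits.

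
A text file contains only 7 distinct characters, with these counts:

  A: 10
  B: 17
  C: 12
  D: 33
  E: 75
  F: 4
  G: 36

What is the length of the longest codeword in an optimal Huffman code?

Merge the two lowest-weight nodes at each step:
merge F(4) and A(10): 14
merge C(12) and 14: 26
merge B(17) and 26: 43
merge D(33) and G(36): 69
merge 43 and 69: 112
merge E(75) and 112: 187
Maximum depth reached is 5.

5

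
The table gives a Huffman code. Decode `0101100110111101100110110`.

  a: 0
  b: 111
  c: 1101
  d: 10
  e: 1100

adecbaecd

Read left to right; each codeword is recognised as soon as it completes (prefix code):
  0→a | 10→d | 1100→e | 1101→c | 111→b | 0→a | 1100→e | 1101→c | 10→d
Decoded message: adecbaecd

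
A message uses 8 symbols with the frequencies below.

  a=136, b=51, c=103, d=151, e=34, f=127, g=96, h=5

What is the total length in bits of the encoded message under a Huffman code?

1951

Merge the two smallest weights repeatedly:
h(5) + e(34) → 39
39 + b(51) → 90
90 + g(96) → 186
c(103) + f(127) → 230
a(136) + d(151) → 287
186 + 230 → 416
287 + 416 → 703
Each symbol's bit-cost is frequency × depth; summing gives 1951 bits (equivalently 39 + 90 + 186 + 230 + 287 + 416 + 703).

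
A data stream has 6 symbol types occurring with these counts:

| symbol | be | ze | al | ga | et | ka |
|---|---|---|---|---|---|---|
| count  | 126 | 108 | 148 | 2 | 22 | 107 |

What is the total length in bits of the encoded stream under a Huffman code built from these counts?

Build the Huffman tree bottom-up:
ga(2) + et(22) → 24
24 + ka(107) → 131
ze(108) + be(126) → 234
131 + al(148) → 279
234 + 279 → 513
Total encoded bits = sum of merged weights = 24 + 131 + 234 + 279 + 513 = 1181.

1181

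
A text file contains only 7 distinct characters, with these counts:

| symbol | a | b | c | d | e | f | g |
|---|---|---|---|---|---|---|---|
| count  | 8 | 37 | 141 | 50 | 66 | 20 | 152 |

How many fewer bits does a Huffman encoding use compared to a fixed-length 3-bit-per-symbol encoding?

266

Fixed-length: 3 bits × 474 symbols = 1422 bits.
Huffman merges:
merge a(8) and f(20): 28
merge 28 and b(37): 65
merge d(50) and 65: 115
merge e(66) and 115: 181
merge c(141) and g(152): 293
merge 181 and 293: 474
Huffman total = 28 + 65 + 115 + 181 + 293 + 474 = 1156 bits.
Saving = 1422 − 1156 = 266 bits.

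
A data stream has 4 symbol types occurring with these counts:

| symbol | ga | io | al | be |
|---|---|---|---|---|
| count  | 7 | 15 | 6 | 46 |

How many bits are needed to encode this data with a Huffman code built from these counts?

Build the Huffman tree bottom-up:
al(6) + ga(7) → 13
13 + io(15) → 28
28 + be(46) → 74
Each symbol's bit-cost is frequency × depth; summing gives 115 bits (equivalently 13 + 28 + 74).

115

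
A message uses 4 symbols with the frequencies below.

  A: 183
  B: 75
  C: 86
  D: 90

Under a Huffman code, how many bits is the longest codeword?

Merge the two lowest-weight nodes at each step:
B(75) + C(86) → 161
D(90) + 161 → 251
A(183) + 251 → 434
Maximum depth reached is 3.

3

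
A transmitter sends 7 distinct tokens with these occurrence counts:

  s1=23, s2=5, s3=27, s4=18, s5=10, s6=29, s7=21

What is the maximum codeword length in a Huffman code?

4

Merge the two lowest-weight nodes at each step:
combine s2(5), s5(10) → 15
combine 15, s4(18) → 33
combine s7(21), s1(23) → 44
combine s3(27), s6(29) → 56
combine 33, 44 → 77
combine 56, 77 → 133
Maximum depth reached is 4.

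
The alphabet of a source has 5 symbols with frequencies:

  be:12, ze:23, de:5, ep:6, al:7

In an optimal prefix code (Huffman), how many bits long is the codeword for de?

Huffman merges, smallest pair first:
combine de(5), ep(6) → 11
combine al(7), 11 → 18
combine be(12), 18 → 30
combine ze(23), 30 → 53
de sits 4 levels below the root, so its codeword is 4 bits.

4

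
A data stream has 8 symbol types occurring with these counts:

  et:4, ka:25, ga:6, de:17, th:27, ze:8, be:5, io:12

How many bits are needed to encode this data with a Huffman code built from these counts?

Merge the two smallest weights repeatedly:
combine et(4), be(5) → 9
combine ga(6), ze(8) → 14
combine 9, io(12) → 21
combine 14, de(17) → 31
combine 21, ka(25) → 46
combine th(27), 31 → 58
combine 46, 58 → 104
Total encoded bits = sum of merged weights = 9 + 14 + 21 + 31 + 46 + 58 + 104 = 283.

283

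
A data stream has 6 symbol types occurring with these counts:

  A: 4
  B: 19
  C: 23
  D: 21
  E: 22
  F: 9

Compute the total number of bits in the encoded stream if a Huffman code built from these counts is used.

241

Build the Huffman tree bottom-up:
A(4) + F(9) → 13
13 + B(19) → 32
D(21) + E(22) → 43
C(23) + 32 → 55
43 + 55 → 98
The encoded length is the sum of every internal node's weight: 13 + 32 + 43 + 55 + 98 = 241 bits.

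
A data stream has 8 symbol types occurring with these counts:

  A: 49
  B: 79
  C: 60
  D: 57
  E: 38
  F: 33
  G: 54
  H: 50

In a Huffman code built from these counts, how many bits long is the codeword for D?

3

Huffman merges, smallest pair first:
merge F(33) and E(38): 71
merge A(49) and H(50): 99
merge G(54) and D(57): 111
merge C(60) and 71: 131
merge B(79) and 99: 178
merge 111 and 131: 242
merge 178 and 242: 420
D's leaf is at depth 3, giving a 3-bit codeword.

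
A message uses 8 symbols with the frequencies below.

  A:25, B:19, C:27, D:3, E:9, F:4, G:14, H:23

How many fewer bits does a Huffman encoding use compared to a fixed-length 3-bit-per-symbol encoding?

Fixed-length: 3 bits × 124 symbols = 372 bits.
Huffman merges:
merge D(3) and F(4): 7
merge 7 and E(9): 16
merge G(14) and 16: 30
merge B(19) and H(23): 42
merge A(25) and C(27): 52
merge 30 and 42: 72
merge 52 and 72: 124
Huffman total = 7 + 16 + 30 + 42 + 52 + 72 + 124 = 343 bits.
Saving = 372 − 343 = 29 bits.

29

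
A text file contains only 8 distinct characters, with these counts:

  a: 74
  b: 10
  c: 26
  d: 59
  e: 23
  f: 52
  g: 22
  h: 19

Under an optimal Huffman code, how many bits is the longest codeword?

4

Merge the two lowest-weight nodes at each step:
merge b(10) and h(19): 29
merge g(22) and e(23): 45
merge c(26) and 29: 55
merge 45 and f(52): 97
merge 55 and d(59): 114
merge a(74) and 97: 171
merge 114 and 171: 285
The first pair merged (b, h) ends up deepest, at depth 4.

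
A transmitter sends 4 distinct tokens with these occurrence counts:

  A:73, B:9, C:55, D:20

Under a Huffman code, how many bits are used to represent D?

3

Build the tree from the bottom:
combine B(9), D(20) → 29
combine 29, C(55) → 84
combine A(73), 84 → 157
The subtree containing D is merged 3 times, so code length = 3.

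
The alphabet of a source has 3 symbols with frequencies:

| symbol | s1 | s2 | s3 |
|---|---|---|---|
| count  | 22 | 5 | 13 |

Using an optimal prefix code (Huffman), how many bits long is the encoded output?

58

Build the Huffman tree bottom-up:
s2(5) + s3(13) → 18
18 + s1(22) → 40
The encoded length is the sum of every internal node's weight: 18 + 40 = 58 bits.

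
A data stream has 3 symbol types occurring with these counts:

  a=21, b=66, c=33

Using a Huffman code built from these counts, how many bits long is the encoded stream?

Greedily combine the two least-frequent nodes:
a(21) + c(33) → 54
54 + b(66) → 120
Each symbol's bit-cost is frequency × depth; summing gives 174 bits (equivalently 54 + 120).

174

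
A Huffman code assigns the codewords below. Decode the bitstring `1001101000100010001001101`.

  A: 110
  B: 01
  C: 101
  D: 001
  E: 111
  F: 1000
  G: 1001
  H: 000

GCHFFGC

Read left to right; each codeword is recognised as soon as it completes (prefix code):
  1001→G | 101→C | 000→H | 1000→F | 1000→F | 1001→G | 101→C
Decoded message: GCHFFGC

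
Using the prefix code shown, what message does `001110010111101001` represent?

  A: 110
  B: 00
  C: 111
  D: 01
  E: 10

Read left to right; each codeword is recognised as soon as it completes (prefix code):
  00→B | 111→C | 00→B | 10→E | 111→C | 10→E | 10→E | 01→D
Decoded message: BCBECEED

BCBECEED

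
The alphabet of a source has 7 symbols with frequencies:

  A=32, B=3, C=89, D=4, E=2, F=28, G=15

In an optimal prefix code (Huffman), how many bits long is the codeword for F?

3

Repeatedly merge the two smallest:
combine E(2), B(3) → 5
combine D(4), 5 → 9
combine 9, G(15) → 24
combine 24, F(28) → 52
combine A(32), 52 → 84
combine 84, C(89) → 173
F's leaf is at depth 3, giving a 3-bit codeword.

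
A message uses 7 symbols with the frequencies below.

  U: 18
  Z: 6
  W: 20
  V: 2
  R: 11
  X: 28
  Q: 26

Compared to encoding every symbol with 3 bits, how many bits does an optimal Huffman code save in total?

Fixed-length: 3 bits × 111 symbols = 333 bits.
Huffman merges:
merge V(2) and Z(6): 8
merge 8 and R(11): 19
merge U(18) and 19: 37
merge W(20) and Q(26): 46
merge X(28) and 37: 65
merge 46 and 65: 111
Huffman total = 8 + 19 + 37 + 46 + 65 + 111 = 286 bits.
Saving = 333 − 286 = 47 bits.

47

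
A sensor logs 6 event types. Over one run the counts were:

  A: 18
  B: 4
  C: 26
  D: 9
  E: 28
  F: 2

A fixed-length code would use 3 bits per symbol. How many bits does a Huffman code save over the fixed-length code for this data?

Fixed-length: 3 bits × 87 symbols = 261 bits.
Huffman merges:
combine F(2), B(4) → 6
combine 6, D(9) → 15
combine 15, A(18) → 33
combine C(26), E(28) → 54
combine 33, 54 → 87
Huffman total = 6 + 15 + 33 + 54 + 87 = 195 bits.
Saving = 261 − 195 = 66 bits.

66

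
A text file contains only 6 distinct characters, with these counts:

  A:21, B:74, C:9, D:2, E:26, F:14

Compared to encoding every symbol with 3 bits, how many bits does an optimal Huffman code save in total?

138

Fixed-length: 3 bits × 146 symbols = 438 bits.
Huffman merges:
D(2) + C(9) → 11
11 + F(14) → 25
A(21) + 25 → 46
E(26) + 46 → 72
72 + B(74) → 146
Huffman total = 11 + 25 + 46 + 72 + 146 = 300 bits.
Saving = 438 − 300 = 138 bits.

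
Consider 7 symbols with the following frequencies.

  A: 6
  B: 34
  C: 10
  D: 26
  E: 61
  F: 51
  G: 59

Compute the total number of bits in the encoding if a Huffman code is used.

628

Build the Huffman tree bottom-up:
A(6) + C(10) → 16
16 + D(26) → 42
B(34) + 42 → 76
F(51) + G(59) → 110
E(61) + 76 → 137
110 + 137 → 247
Each symbol's bit-cost is frequency × depth; summing gives 628 bits (equivalently 16 + 42 + 76 + 110 + 137 + 247).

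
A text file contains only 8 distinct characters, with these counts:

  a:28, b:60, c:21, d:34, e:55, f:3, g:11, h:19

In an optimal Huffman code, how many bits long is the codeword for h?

4

Repeatedly merge the two smallest:
f(3) + g(11) → 14
14 + h(19) → 33
c(21) + a(28) → 49
33 + d(34) → 67
49 + e(55) → 104
b(60) + 67 → 127
104 + 127 → 231
The subtree containing h is merged 4 times, so code length = 4.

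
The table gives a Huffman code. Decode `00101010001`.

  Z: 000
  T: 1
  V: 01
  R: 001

RVVZT

Read left to right; each codeword is recognised as soon as it completes (prefix code):
  001→R | 01→V | 01→V | 000→Z | 1→T
Decoded message: RVVZT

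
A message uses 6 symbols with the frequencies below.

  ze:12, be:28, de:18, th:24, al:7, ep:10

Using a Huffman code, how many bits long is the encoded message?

Merge the two smallest weights repeatedly:
al(7) + ep(10) → 17
ze(12) + 17 → 29
de(18) + th(24) → 42
be(28) + 29 → 57
42 + 57 → 99
The encoded length is the sum of every internal node's weight: 17 + 29 + 42 + 57 + 99 = 244 bits.

244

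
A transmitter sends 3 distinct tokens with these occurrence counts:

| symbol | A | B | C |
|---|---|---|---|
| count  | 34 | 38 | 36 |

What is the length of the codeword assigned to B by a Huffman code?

Repeatedly merge the two smallest:
merge A(34) and C(36): 70
merge B(38) and 70: 108
B is merged only at the final step, so code length = 1.

1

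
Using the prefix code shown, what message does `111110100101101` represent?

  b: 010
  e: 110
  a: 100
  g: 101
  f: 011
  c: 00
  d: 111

deagg

Read left to right; each codeword is recognised as soon as it completes (prefix code):
  111→d | 110→e | 100→a | 101→g | 101→g
Decoded message: deagg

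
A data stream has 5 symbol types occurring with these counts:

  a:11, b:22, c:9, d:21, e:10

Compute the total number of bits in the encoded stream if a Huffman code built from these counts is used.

165

Build the Huffman tree bottom-up:
merge c(9) and e(10): 19
merge a(11) and 19: 30
merge d(21) and b(22): 43
merge 30 and 43: 73
Each symbol's bit-cost is frequency × depth; summing gives 165 bits (equivalently 19 + 30 + 43 + 73).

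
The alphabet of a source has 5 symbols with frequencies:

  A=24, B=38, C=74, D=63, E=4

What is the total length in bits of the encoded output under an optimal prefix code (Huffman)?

Build the Huffman tree bottom-up:
combine E(4), A(24) → 28
combine 28, B(38) → 66
combine D(63), 66 → 129
combine C(74), 129 → 203
Total encoded bits = sum of merged weights = 28 + 66 + 129 + 203 = 426.

426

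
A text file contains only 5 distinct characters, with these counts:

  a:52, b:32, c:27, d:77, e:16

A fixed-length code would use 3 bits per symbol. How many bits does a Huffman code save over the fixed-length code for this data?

Fixed-length: 3 bits × 204 symbols = 612 bits.
Huffman merges:
combine e(16), c(27) → 43
combine b(32), 43 → 75
combine a(52), 75 → 127
combine d(77), 127 → 204
Huffman total = 43 + 75 + 127 + 204 = 449 bits.
Saving = 612 − 449 = 163 bits.

163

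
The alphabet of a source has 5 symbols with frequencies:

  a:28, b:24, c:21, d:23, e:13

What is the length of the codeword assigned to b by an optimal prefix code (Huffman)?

2

Repeatedly merge the two smallest:
merge e(13) and c(21): 34
merge d(23) and b(24): 47
merge a(28) and 34: 62
merge 47 and 62: 109
b sits 2 levels below the root, so its codeword is 2 bits.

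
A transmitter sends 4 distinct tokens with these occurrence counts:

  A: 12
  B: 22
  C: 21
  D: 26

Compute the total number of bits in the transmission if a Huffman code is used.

Merge the two smallest weights repeatedly:
combine A(12), C(21) → 33
combine B(22), D(26) → 48
combine 33, 48 → 81
Total encoded bits = sum of merged weights = 33 + 48 + 81 = 162.

162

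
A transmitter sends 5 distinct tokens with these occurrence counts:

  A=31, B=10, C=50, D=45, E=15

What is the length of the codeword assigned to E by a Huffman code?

3

Build the tree from the bottom:
B(10) + E(15) → 25
25 + A(31) → 56
D(45) + C(50) → 95
56 + 95 → 151
The subtree containing E is merged 3 times, so code length = 3.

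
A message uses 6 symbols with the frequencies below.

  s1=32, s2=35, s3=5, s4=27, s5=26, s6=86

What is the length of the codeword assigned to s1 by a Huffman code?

3

Repeatedly merge the two smallest:
combine s3(5), s5(26) → 31
combine s4(27), 31 → 58
combine s1(32), s2(35) → 67
combine 58, 67 → 125
combine s6(86), 125 → 211
The subtree containing s1 is merged 3 times, so code length = 3.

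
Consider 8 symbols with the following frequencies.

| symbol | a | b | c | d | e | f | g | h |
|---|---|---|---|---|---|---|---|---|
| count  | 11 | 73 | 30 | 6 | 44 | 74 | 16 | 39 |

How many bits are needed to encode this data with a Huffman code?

Greedily combine the two least-frequent nodes:
d(6) + a(11) → 17
g(16) + 17 → 33
c(30) + 33 → 63
h(39) + e(44) → 83
63 + b(73) → 136
f(74) + 83 → 157
136 + 157 → 293
The encoded length is the sum of every internal node's weight: 17 + 33 + 63 + 83 + 136 + 157 + 293 = 782 bits.

782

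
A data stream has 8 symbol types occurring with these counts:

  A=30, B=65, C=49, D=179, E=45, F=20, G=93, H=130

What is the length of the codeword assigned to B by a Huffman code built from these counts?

3

Huffman merges, smallest pair first:
F(20) + A(30) → 50
E(45) + C(49) → 94
50 + B(65) → 115
G(93) + 94 → 187
115 + H(130) → 245
D(179) + 187 → 366
245 + 366 → 611
B's leaf is at depth 3, giving a 3-bit codeword.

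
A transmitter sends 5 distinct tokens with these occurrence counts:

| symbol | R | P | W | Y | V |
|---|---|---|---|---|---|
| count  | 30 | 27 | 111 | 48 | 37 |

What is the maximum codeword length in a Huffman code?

Merge the two lowest-weight nodes at each step:
merge P(27) and R(30): 57
merge V(37) and Y(48): 85
merge 57 and 85: 142
merge W(111) and 142: 253
The first pair merged (P, R) ends up deepest, at depth 3.

3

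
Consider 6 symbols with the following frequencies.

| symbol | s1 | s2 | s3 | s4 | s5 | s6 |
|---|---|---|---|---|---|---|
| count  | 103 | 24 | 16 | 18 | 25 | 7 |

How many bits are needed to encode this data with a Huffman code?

396

Build the Huffman tree bottom-up:
combine s6(7), s3(16) → 23
combine s4(18), 23 → 41
combine s2(24), s5(25) → 49
combine 41, 49 → 90
combine 90, s1(103) → 193
Total encoded bits = sum of merged weights = 23 + 41 + 49 + 90 + 193 = 396.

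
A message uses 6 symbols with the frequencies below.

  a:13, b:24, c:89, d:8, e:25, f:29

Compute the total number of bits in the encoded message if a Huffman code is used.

407

Build the Huffman tree bottom-up:
merge d(8) and a(13): 21
merge 21 and b(24): 45
merge e(25) and f(29): 54
merge 45 and 54: 99
merge c(89) and 99: 188
Each symbol's bit-cost is frequency × depth; summing gives 407 bits (equivalently 21 + 45 + 54 + 99 + 188).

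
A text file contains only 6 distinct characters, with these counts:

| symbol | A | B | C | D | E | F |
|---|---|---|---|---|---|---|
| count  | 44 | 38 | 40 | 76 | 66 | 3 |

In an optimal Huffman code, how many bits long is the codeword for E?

Build the tree from the bottom:
F(3) + B(38) → 41
C(40) + 41 → 81
A(44) + E(66) → 110
D(76) + 81 → 157
110 + 157 → 267
E sits 2 levels below the root, so its codeword is 2 bits.

2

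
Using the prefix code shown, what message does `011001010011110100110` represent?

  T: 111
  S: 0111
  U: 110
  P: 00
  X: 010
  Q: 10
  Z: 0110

Read left to right; each codeword is recognised as soon as it completes (prefix code):
  0110→Z | 010→X | 10→Q | 0111→S | 10→Q | 10→Q | 0110→Z
Decoded message: ZXQSQQZ

ZXQSQQZ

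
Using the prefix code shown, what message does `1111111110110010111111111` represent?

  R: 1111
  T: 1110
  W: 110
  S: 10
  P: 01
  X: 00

RRSWPPRR

Read left to right; each codeword is recognised as soon as it completes (prefix code):
  1111→R | 1111→R | 10→S | 110→W | 01→P | 01→P | 1111→R | 1111→R
Decoded message: RRSWPPRR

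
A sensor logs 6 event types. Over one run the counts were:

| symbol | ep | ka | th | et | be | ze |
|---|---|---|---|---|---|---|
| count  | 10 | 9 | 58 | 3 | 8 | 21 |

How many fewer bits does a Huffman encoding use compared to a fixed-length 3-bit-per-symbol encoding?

107

Fixed-length: 3 bits × 109 symbols = 327 bits.
Huffman merges:
et(3) + be(8) → 11
ka(9) + ep(10) → 19
11 + 19 → 30
ze(21) + 30 → 51
51 + th(58) → 109
Huffman total = 11 + 19 + 30 + 51 + 109 = 220 bits.
Saving = 327 − 220 = 107 bits.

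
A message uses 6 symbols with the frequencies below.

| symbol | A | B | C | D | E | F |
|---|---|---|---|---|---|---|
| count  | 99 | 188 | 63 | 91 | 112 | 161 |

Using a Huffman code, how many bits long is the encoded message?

Merge the two smallest weights repeatedly:
merge C(63) and D(91): 154
merge A(99) and E(112): 211
merge 154 and F(161): 315
merge B(188) and 211: 399
merge 315 and 399: 714
Total encoded bits = sum of merged weights = 154 + 211 + 315 + 399 + 714 = 1793.

1793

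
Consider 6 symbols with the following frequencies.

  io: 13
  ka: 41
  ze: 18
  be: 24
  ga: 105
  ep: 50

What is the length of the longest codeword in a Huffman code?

4

Merge the two lowest-weight nodes at each step:
merge io(13) and ze(18): 31
merge be(24) and 31: 55
merge ka(41) and ep(50): 91
merge 55 and 91: 146
merge ga(105) and 146: 251
The first pair merged (io, ze) ends up deepest, at depth 4.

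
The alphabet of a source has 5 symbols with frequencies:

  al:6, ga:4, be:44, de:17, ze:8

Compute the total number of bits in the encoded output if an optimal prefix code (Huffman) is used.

Merge the two smallest weights repeatedly:
merge ga(4) and al(6): 10
merge ze(8) and 10: 18
merge de(17) and 18: 35
merge 35 and be(44): 79
The encoded length is the sum of every internal node's weight: 10 + 18 + 35 + 79 = 142 bits.

142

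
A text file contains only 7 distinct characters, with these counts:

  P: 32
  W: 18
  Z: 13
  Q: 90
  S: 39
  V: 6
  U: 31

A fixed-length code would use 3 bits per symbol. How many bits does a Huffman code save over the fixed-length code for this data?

Fixed-length: 3 bits × 229 symbols = 687 bits.
Huffman merges:
V(6) + Z(13) → 19
W(18) + 19 → 37
U(31) + P(32) → 63
37 + S(39) → 76
63 + 76 → 139
Q(90) + 139 → 229
Huffman total = 19 + 37 + 63 + 76 + 139 + 229 = 563 bits.
Saving = 687 − 563 = 124 bits.

124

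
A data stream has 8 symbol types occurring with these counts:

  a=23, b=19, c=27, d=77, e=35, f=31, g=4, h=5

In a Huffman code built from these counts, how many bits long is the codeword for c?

3

Repeatedly merge the two smallest:
combine g(4), h(5) → 9
combine 9, b(19) → 28
combine a(23), c(27) → 50
combine 28, f(31) → 59
combine e(35), 50 → 85
combine 59, d(77) → 136
combine 85, 136 → 221
The subtree containing c is merged 3 times, so code length = 3.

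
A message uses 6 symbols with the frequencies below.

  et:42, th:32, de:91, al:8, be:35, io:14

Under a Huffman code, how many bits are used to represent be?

Repeatedly merge the two smallest:
al(8) + io(14) → 22
22 + th(32) → 54
be(35) + et(42) → 77
54 + 77 → 131
de(91) + 131 → 222
The subtree containing be is merged 3 times, so code length = 3.

3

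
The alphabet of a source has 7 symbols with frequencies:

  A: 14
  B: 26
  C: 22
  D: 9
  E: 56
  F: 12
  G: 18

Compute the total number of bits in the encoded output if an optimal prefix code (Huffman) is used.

410

Build the Huffman tree bottom-up:
merge D(9) and F(12): 21
merge A(14) and G(18): 32
merge 21 and C(22): 43
merge B(26) and 32: 58
merge 43 and E(56): 99
merge 58 and 99: 157
Each symbol's bit-cost is frequency × depth; summing gives 410 bits (equivalently 21 + 32 + 43 + 58 + 99 + 157).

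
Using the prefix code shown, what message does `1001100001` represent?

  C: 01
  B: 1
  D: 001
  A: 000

BDBAC

Read left to right; each codeword is recognised as soon as it completes (prefix code):
  1→B | 001→D | 1→B | 000→A | 01→C
Decoded message: BDBAC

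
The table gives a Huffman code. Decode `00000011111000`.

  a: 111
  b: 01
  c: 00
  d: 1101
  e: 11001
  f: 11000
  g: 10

cccaf

Read left to right; each codeword is recognised as soon as it completes (prefix code):
  00→c | 00→c | 00→c | 111→a | 11000→f
Decoded message: cccaf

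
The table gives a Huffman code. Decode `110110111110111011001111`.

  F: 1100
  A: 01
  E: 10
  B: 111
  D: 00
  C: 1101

Read left to right; each codeword is recognised as soon as it completes (prefix code):
  1101→C | 10→E | 111→B | 1101→C | 1101→C | 10→E | 01→A | 111→B
Decoded message: CEBCCEAB

CEBCCEAB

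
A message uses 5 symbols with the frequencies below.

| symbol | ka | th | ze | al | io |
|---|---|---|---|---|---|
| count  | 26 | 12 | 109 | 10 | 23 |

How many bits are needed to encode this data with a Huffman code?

318

Build the Huffman tree bottom-up:
combine al(10), th(12) → 22
combine 22, io(23) → 45
combine ka(26), 45 → 71
combine 71, ze(109) → 180
Total encoded bits = sum of merged weights = 22 + 45 + 71 + 180 = 318.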